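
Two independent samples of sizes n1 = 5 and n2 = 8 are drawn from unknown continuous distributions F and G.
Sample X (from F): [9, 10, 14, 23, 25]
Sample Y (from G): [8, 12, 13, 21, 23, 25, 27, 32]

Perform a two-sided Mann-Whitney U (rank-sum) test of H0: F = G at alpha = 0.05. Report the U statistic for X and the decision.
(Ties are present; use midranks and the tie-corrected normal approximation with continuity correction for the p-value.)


Step 1: Combine and sort all 13 observations; assign midranks.
sorted (value, group): (8,Y), (9,X), (10,X), (12,Y), (13,Y), (14,X), (21,Y), (23,X), (23,Y), (25,X), (25,Y), (27,Y), (32,Y)
ranks: 8->1, 9->2, 10->3, 12->4, 13->5, 14->6, 21->7, 23->8.5, 23->8.5, 25->10.5, 25->10.5, 27->12, 32->13
Step 2: Rank sum for X: R1 = 2 + 3 + 6 + 8.5 + 10.5 = 30.
Step 3: U_X = R1 - n1(n1+1)/2 = 30 - 5*6/2 = 30 - 15 = 15.
       U_Y = n1*n2 - U_X = 40 - 15 = 25.
Step 4: Ties are present, so use the tie-corrected normal approximation (with continuity correction) for the p-value.
Step 5: p-value = 0.508901; compare to alpha = 0.05. fail to reject H0.

U_X = 15, p = 0.508901, fail to reject H0 at alpha = 0.05.


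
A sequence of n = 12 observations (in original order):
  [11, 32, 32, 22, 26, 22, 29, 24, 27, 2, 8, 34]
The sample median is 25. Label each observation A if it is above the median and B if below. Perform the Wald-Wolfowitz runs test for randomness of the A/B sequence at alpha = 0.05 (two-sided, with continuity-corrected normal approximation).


Step 1: Compute median = 25; label A = above, B = below.
Labels in order: BAABABABABBA  (n_A = 6, n_B = 6)
Step 2: Count runs R = 10.
Step 3: Under H0 (random ordering), E[R] = 2*n_A*n_B/(n_A+n_B) + 1 = 2*6*6/12 + 1 = 7.0000.
        Var[R] = 2*n_A*n_B*(2*n_A*n_B - n_A - n_B) / ((n_A+n_B)^2 * (n_A+n_B-1)) = 4320/1584 = 2.7273.
        SD[R] = 1.6514.
Step 4: Continuity-corrected z = (R - 0.5 - E[R]) / SD[R] = (10 - 0.5 - 7.0000) / 1.6514 = 1.5138.
Step 5: Two-sided p-value via normal approximation = 2*(1 - Phi(|z|)) = 0.130070.
Step 6: alpha = 0.05. fail to reject H0.

R = 10, z = 1.5138, p = 0.130070, fail to reject H0.


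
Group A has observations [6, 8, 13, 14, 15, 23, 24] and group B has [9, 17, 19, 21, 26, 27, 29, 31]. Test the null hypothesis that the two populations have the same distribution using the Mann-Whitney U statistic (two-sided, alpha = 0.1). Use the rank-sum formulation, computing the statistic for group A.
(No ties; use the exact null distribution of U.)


Step 1: Combine and sort all 15 observations; assign midranks.
sorted (value, group): (6,X), (8,X), (9,Y), (13,X), (14,X), (15,X), (17,Y), (19,Y), (21,Y), (23,X), (24,X), (26,Y), (27,Y), (29,Y), (31,Y)
ranks: 6->1, 8->2, 9->3, 13->4, 14->5, 15->6, 17->7, 19->8, 21->9, 23->10, 24->11, 26->12, 27->13, 29->14, 31->15
Step 2: Rank sum for X: R1 = 1 + 2 + 4 + 5 + 6 + 10 + 11 = 39.
Step 3: U_X = R1 - n1(n1+1)/2 = 39 - 7*8/2 = 39 - 28 = 11.
       U_Y = n1*n2 - U_X = 56 - 11 = 45.
Step 4: No ties, so the exact null distribution of U (based on enumerating the C(15,7) = 6435 equally likely rank assignments) gives the two-sided p-value.
Step 5: p-value = 0.054079; compare to alpha = 0.1. reject H0.

U_X = 11, p = 0.054079, reject H0 at alpha = 0.1.


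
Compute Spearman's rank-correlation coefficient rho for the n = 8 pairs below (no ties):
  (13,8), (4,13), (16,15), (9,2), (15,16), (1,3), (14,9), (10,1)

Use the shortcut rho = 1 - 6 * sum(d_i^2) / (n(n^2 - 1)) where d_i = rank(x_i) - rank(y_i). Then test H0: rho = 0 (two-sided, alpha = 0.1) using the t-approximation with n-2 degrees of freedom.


Step 1: Rank x and y separately (midranks; no ties here).
rank(x): 13->5, 4->2, 16->8, 9->3, 15->7, 1->1, 14->6, 10->4
rank(y): 8->4, 13->6, 15->7, 2->2, 16->8, 3->3, 9->5, 1->1
Step 2: d_i = R_x(i) - R_y(i); compute d_i^2.
  (5-4)^2=1, (2-6)^2=16, (8-7)^2=1, (3-2)^2=1, (7-8)^2=1, (1-3)^2=4, (6-5)^2=1, (4-1)^2=9
sum(d^2) = 34.
Step 3: rho = 1 - 6*34 / (8*(8^2 - 1)) = 1 - 204/504 = 0.595238.
Step 4: Under H0, t = rho * sqrt((n-2)/(1-rho^2)) = 1.8145 ~ t(6).
Step 5: Two-sided p-value from the t-distribution with 6 df = 0.119530.
Step 6: alpha = 0.1. fail to reject H0.

rho = 0.5952, p = 0.119530, fail to reject H0 at alpha = 0.1.


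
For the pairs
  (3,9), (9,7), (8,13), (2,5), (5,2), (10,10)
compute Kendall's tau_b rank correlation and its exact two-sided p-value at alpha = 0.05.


Step 1: Enumerate the 15 unordered pairs (i,j) with i<j and classify each by sign(x_j-x_i) * sign(y_j-y_i).
  (1,2):dx=+6,dy=-2->D; (1,3):dx=+5,dy=+4->C; (1,4):dx=-1,dy=-4->C; (1,5):dx=+2,dy=-7->D
  (1,6):dx=+7,dy=+1->C; (2,3):dx=-1,dy=+6->D; (2,4):dx=-7,dy=-2->C; (2,5):dx=-4,dy=-5->C
  (2,6):dx=+1,dy=+3->C; (3,4):dx=-6,dy=-8->C; (3,5):dx=-3,dy=-11->C; (3,6):dx=+2,dy=-3->D
  (4,5):dx=+3,dy=-3->D; (4,6):dx=+8,dy=+5->C; (5,6):dx=+5,dy=+8->C
Step 2: C = 10, D = 5, total pairs = 15.
Step 3: tau = (C - D)/(n(n-1)/2) = (10 - 5)/15 = 0.333333.
Step 4: Exact two-sided p-value (enumerate n! = 720 permutations of y under H0): p = 0.469444.
Step 5: alpha = 0.05. fail to reject H0.

tau_b = 0.3333 (C=10, D=5), p = 0.469444, fail to reject H0.


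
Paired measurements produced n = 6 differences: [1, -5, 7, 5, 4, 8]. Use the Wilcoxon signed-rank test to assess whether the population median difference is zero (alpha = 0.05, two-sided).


Step 1: Drop any zero differences (none here) and take |d_i|.
|d| = [1, 5, 7, 5, 4, 8]
Step 2: Midrank |d_i| (ties get averaged ranks).
ranks: |1|->1, |5|->3.5, |7|->5, |5|->3.5, |4|->2, |8|->6
Step 3: Attach original signs; sum ranks with positive sign and with negative sign.
W+ = 1 + 5 + 3.5 + 2 + 6 = 17.5
W- = 3.5 = 3.5
(Check: W+ + W- = 21 should equal n(n+1)/2 = 21.)
Step 4: Test statistic W = min(W+, W-) = 3.5.
Step 5: Ties in |d|, so use the tie-corrected normal approximation.
        E[W] = n(n+1)/4 = 6*7/4 = 10.5.
        Tie groups: |d|=5 (t=2); sum(t^3 - t) = 6.
        Var[W] = n(n+1)(2n+1)/24 - sum(t^3-t)/48 = 546/24 - 6/48 = 22.625.
        z = (W - E[W]) / sqrt(Var[W]) = (3.5 - 10.5) / 4.7566 = -1.4716.
        Two-sided p = 2*Phi(z) = 0.141116.
Step 6: alpha = 0.05. fail to reject H0.

W+ = 17.5, W- = 3.5, W = min = 3.5, p = 0.141116, fail to reject H0.


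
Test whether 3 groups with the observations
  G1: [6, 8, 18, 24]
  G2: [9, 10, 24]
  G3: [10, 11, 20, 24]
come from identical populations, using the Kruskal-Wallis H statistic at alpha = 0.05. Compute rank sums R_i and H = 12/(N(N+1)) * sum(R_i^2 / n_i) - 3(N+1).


Step 1: Combine all N = 11 observations and assign midranks.
sorted (value, group, rank): (6,G1,1), (8,G1,2), (9,G2,3), (10,G2,4.5), (10,G3,4.5), (11,G3,6), (18,G1,7), (20,G3,8), (24,G1,10), (24,G2,10), (24,G3,10)
Step 2: Sum ranks within each group.
R_1 = 20 (n_1 = 4)
R_2 = 17.5 (n_2 = 3)
R_3 = 28.5 (n_3 = 4)
Step 3: H = 12/(N(N+1)) * sum(R_i^2/n_i) - 3(N+1)
     = 12/(11*12) * (20^2/4 + 17.5^2/3 + 28.5^2/4) - 3*12
     = 0.090909 * 405.146 - 36
     = 0.831439.
Step 4: Ties present; correction factor C = 1 - 30/(11^3 - 11) = 0.977273. Corrected H = 0.831439 / 0.977273 = 0.850775.
Step 5: Under H0, H ~ chi^2(2); p-value = 0.653516.
Step 6: alpha = 0.05. fail to reject H0.

H = 0.8508, df = 2, p = 0.653516, fail to reject H0.


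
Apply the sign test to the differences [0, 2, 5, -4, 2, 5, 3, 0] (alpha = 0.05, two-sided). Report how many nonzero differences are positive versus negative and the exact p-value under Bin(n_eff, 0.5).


Step 1: Discard zero differences. Original n = 8; n_eff = number of nonzero differences = 6.
Nonzero differences (with sign): +2, +5, -4, +2, +5, +3
Step 2: Count signs: positive = 5, negative = 1.
Step 3: Under H0: P(positive) = 0.5, so the number of positives S ~ Bin(6, 0.5).
Step 4: Two-sided exact p-value = sum of Bin(6,0.5) probabilities at or below the observed probability = 0.218750.
Step 5: alpha = 0.05. fail to reject H0.

n_eff = 6, pos = 5, neg = 1, p = 0.218750, fail to reject H0.


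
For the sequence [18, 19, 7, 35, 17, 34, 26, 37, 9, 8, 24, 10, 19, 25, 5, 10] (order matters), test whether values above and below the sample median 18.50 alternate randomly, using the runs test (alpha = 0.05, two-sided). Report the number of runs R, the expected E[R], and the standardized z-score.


Step 1: Compute median = 18.50; label A = above, B = below.
Labels in order: BABABAAABBABAABB  (n_A = 8, n_B = 8)
Step 2: Count runs R = 11.
Step 3: Under H0 (random ordering), E[R] = 2*n_A*n_B/(n_A+n_B) + 1 = 2*8*8/16 + 1 = 9.0000.
        Var[R] = 2*n_A*n_B*(2*n_A*n_B - n_A - n_B) / ((n_A+n_B)^2 * (n_A+n_B-1)) = 14336/3840 = 3.7333.
        SD[R] = 1.9322.
Step 4: Continuity-corrected z = (R - 0.5 - E[R]) / SD[R] = (11 - 0.5 - 9.0000) / 1.9322 = 0.7763.
Step 5: Two-sided p-value via normal approximation = 2*(1 - Phi(|z|)) = 0.437558.
Step 6: alpha = 0.05. fail to reject H0.

R = 11, z = 0.7763, p = 0.437558, fail to reject H0.


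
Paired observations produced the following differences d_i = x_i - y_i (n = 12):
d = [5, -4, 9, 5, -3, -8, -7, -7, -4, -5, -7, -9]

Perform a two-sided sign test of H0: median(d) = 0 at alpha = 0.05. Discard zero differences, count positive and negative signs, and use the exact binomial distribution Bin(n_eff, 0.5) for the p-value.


Step 1: Discard zero differences. Original n = 12; n_eff = number of nonzero differences = 12.
Nonzero differences (with sign): +5, -4, +9, +5, -3, -8, -7, -7, -4, -5, -7, -9
Step 2: Count signs: positive = 3, negative = 9.
Step 3: Under H0: P(positive) = 0.5, so the number of positives S ~ Bin(12, 0.5).
Step 4: Two-sided exact p-value = sum of Bin(12,0.5) probabilities at or below the observed probability = 0.145996.
Step 5: alpha = 0.05. fail to reject H0.

n_eff = 12, pos = 3, neg = 9, p = 0.145996, fail to reject H0.


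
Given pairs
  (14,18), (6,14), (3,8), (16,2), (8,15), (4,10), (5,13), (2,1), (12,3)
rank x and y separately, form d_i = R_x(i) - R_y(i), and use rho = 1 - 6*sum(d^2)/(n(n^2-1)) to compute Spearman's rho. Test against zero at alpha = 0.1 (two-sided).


Step 1: Rank x and y separately (midranks; no ties here).
rank(x): 14->8, 6->5, 3->2, 16->9, 8->6, 4->3, 5->4, 2->1, 12->7
rank(y): 18->9, 14->7, 8->4, 2->2, 15->8, 10->5, 13->6, 1->1, 3->3
Step 2: d_i = R_x(i) - R_y(i); compute d_i^2.
  (8-9)^2=1, (5-7)^2=4, (2-4)^2=4, (9-2)^2=49, (6-8)^2=4, (3-5)^2=4, (4-6)^2=4, (1-1)^2=0, (7-3)^2=16
sum(d^2) = 86.
Step 3: rho = 1 - 6*86 / (9*(9^2 - 1)) = 1 - 516/720 = 0.283333.
Step 4: Under H0, t = rho * sqrt((n-2)/(1-rho^2)) = 0.7817 ~ t(7).
Step 5: Two-sided p-value from the t-distribution with 7 df = 0.460030.
Step 6: alpha = 0.1. fail to reject H0.

rho = 0.2833, p = 0.460030, fail to reject H0 at alpha = 0.1.


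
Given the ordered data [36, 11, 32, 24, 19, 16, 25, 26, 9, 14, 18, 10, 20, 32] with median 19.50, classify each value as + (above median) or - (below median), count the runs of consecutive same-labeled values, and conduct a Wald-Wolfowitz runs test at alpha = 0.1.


Step 1: Compute median = 19.50; label A = above, B = below.
Labels in order: ABAABBAABBBBAA  (n_A = 7, n_B = 7)
Step 2: Count runs R = 7.
Step 3: Under H0 (random ordering), E[R] = 2*n_A*n_B/(n_A+n_B) + 1 = 2*7*7/14 + 1 = 8.0000.
        Var[R] = 2*n_A*n_B*(2*n_A*n_B - n_A - n_B) / ((n_A+n_B)^2 * (n_A+n_B-1)) = 8232/2548 = 3.2308.
        SD[R] = 1.7974.
Step 4: Continuity-corrected z = (R + 0.5 - E[R]) / SD[R] = (7 + 0.5 - 8.0000) / 1.7974 = -0.2782.
Step 5: Two-sided p-value via normal approximation = 2*(1 - Phi(|z|)) = 0.780879.
Step 6: alpha = 0.1. fail to reject H0.

R = 7, z = -0.2782, p = 0.780879, fail to reject H0.


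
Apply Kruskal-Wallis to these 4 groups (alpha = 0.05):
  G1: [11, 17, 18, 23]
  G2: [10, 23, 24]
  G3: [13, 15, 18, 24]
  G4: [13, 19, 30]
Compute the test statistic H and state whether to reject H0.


Step 1: Combine all N = 14 observations and assign midranks.
sorted (value, group, rank): (10,G2,1), (11,G1,2), (13,G3,3.5), (13,G4,3.5), (15,G3,5), (17,G1,6), (18,G1,7.5), (18,G3,7.5), (19,G4,9), (23,G1,10.5), (23,G2,10.5), (24,G2,12.5), (24,G3,12.5), (30,G4,14)
Step 2: Sum ranks within each group.
R_1 = 26 (n_1 = 4)
R_2 = 24 (n_2 = 3)
R_3 = 28.5 (n_3 = 4)
R_4 = 26.5 (n_4 = 3)
Step 3: H = 12/(N(N+1)) * sum(R_i^2/n_i) - 3(N+1)
     = 12/(14*15) * (26^2/4 + 24^2/3 + 28.5^2/4 + 26.5^2/3) - 3*15
     = 0.057143 * 798.146 - 45
     = 0.608333.
Step 4: Ties present; correction factor C = 1 - 24/(14^3 - 14) = 0.991209. Corrected H = 0.608333 / 0.991209 = 0.613729.
Step 5: Under H0, H ~ chi^2(3); p-value = 0.893282.
Step 6: alpha = 0.05. fail to reject H0.

H = 0.6137, df = 3, p = 0.893282, fail to reject H0.


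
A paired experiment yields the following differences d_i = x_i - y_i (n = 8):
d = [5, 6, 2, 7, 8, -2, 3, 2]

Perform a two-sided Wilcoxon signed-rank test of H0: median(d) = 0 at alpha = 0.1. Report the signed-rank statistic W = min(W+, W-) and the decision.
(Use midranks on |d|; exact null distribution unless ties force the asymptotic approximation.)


Step 1: Drop any zero differences (none here) and take |d_i|.
|d| = [5, 6, 2, 7, 8, 2, 3, 2]
Step 2: Midrank |d_i| (ties get averaged ranks).
ranks: |5|->5, |6|->6, |2|->2, |7|->7, |8|->8, |2|->2, |3|->4, |2|->2
Step 3: Attach original signs; sum ranks with positive sign and with negative sign.
W+ = 5 + 6 + 2 + 7 + 8 + 4 + 2 = 34
W- = 2 = 2
(Check: W+ + W- = 36 should equal n(n+1)/2 = 36.)
Step 4: Test statistic W = min(W+, W-) = 2.
Step 5: Ties in |d|, so use the tie-corrected normal approximation.
        E[W] = n(n+1)/4 = 8*9/4 = 18.
        Tie groups: |d|=2 (t=3); sum(t^3 - t) = 24.
        Var[W] = n(n+1)(2n+1)/24 - sum(t^3-t)/48 = 1224/24 - 24/48 = 50.5.
        z = (W - E[W]) / sqrt(Var[W]) = (2 - 18) / 7.1063 = -2.2515.
        Two-sided p = 2*Phi(z) = 0.024353.
Step 6: alpha = 0.1. reject H0.

W+ = 34, W- = 2, W = min = 2, p = 0.024353, reject H0.


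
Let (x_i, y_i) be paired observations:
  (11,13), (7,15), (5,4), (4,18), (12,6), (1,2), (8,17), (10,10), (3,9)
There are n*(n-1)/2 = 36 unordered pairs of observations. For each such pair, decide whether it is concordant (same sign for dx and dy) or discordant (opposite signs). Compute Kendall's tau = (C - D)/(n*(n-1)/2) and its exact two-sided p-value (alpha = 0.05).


Step 1: Enumerate the 36 unordered pairs (i,j) with i<j and classify each by sign(x_j-x_i) * sign(y_j-y_i).
  (1,2):dx=-4,dy=+2->D; (1,3):dx=-6,dy=-9->C; (1,4):dx=-7,dy=+5->D; (1,5):dx=+1,dy=-7->D
  (1,6):dx=-10,dy=-11->C; (1,7):dx=-3,dy=+4->D; (1,8):dx=-1,dy=-3->C; (1,9):dx=-8,dy=-4->C
  (2,3):dx=-2,dy=-11->C; (2,4):dx=-3,dy=+3->D; (2,5):dx=+5,dy=-9->D; (2,6):dx=-6,dy=-13->C
  (2,7):dx=+1,dy=+2->C; (2,8):dx=+3,dy=-5->D; (2,9):dx=-4,dy=-6->C; (3,4):dx=-1,dy=+14->D
  (3,5):dx=+7,dy=+2->C; (3,6):dx=-4,dy=-2->C; (3,7):dx=+3,dy=+13->C; (3,8):dx=+5,dy=+6->C
  (3,9):dx=-2,dy=+5->D; (4,5):dx=+8,dy=-12->D; (4,6):dx=-3,dy=-16->C; (4,7):dx=+4,dy=-1->D
  (4,8):dx=+6,dy=-8->D; (4,9):dx=-1,dy=-9->C; (5,6):dx=-11,dy=-4->C; (5,7):dx=-4,dy=+11->D
  (5,8):dx=-2,dy=+4->D; (5,9):dx=-9,dy=+3->D; (6,7):dx=+7,dy=+15->C; (6,8):dx=+9,dy=+8->C
  (6,9):dx=+2,dy=+7->C; (7,8):dx=+2,dy=-7->D; (7,9):dx=-5,dy=-8->C; (8,9):dx=-7,dy=-1->C
Step 2: C = 20, D = 16, total pairs = 36.
Step 3: tau = (C - D)/(n(n-1)/2) = (20 - 16)/36 = 0.111111.
Step 4: Exact two-sided p-value (enumerate n! = 362880 permutations of y under H0): p = 0.761414.
Step 5: alpha = 0.05. fail to reject H0.

tau_b = 0.1111 (C=20, D=16), p = 0.761414, fail to reject H0.


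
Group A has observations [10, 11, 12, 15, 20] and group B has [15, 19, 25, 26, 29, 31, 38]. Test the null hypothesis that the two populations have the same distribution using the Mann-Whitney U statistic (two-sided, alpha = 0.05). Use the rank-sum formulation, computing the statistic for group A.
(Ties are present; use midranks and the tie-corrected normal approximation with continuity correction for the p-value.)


Step 1: Combine and sort all 12 observations; assign midranks.
sorted (value, group): (10,X), (11,X), (12,X), (15,X), (15,Y), (19,Y), (20,X), (25,Y), (26,Y), (29,Y), (31,Y), (38,Y)
ranks: 10->1, 11->2, 12->3, 15->4.5, 15->4.5, 19->6, 20->7, 25->8, 26->9, 29->10, 31->11, 38->12
Step 2: Rank sum for X: R1 = 1 + 2 + 3 + 4.5 + 7 = 17.5.
Step 3: U_X = R1 - n1(n1+1)/2 = 17.5 - 5*6/2 = 17.5 - 15 = 2.5.
       U_Y = n1*n2 - U_X = 35 - 2.5 = 32.5.
Step 4: Ties are present, so use the tie-corrected normal approximation (with continuity correction) for the p-value.
Step 5: p-value = 0.018328; compare to alpha = 0.05. reject H0.

U_X = 2.5, p = 0.018328, reject H0 at alpha = 0.05.


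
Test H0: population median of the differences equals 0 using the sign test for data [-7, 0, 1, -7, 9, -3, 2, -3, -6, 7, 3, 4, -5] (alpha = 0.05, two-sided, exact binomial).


Step 1: Discard zero differences. Original n = 13; n_eff = number of nonzero differences = 12.
Nonzero differences (with sign): -7, +1, -7, +9, -3, +2, -3, -6, +7, +3, +4, -5
Step 2: Count signs: positive = 6, negative = 6.
Step 3: Under H0: P(positive) = 0.5, so the number of positives S ~ Bin(12, 0.5).
Step 4: Two-sided exact p-value = sum of Bin(12,0.5) probabilities at or below the observed probability = 1.000000.
Step 5: alpha = 0.05. fail to reject H0.

n_eff = 12, pos = 6, neg = 6, p = 1.000000, fail to reject H0.


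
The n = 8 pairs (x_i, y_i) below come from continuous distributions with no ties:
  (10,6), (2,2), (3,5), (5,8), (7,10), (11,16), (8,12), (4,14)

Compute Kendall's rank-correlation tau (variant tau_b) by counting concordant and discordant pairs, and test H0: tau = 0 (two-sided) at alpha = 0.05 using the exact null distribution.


Step 1: Enumerate the 28 unordered pairs (i,j) with i<j and classify each by sign(x_j-x_i) * sign(y_j-y_i).
  (1,2):dx=-8,dy=-4->C; (1,3):dx=-7,dy=-1->C; (1,4):dx=-5,dy=+2->D; (1,5):dx=-3,dy=+4->D
  (1,6):dx=+1,dy=+10->C; (1,7):dx=-2,dy=+6->D; (1,8):dx=-6,dy=+8->D; (2,3):dx=+1,dy=+3->C
  (2,4):dx=+3,dy=+6->C; (2,5):dx=+5,dy=+8->C; (2,6):dx=+9,dy=+14->C; (2,7):dx=+6,dy=+10->C
  (2,8):dx=+2,dy=+12->C; (3,4):dx=+2,dy=+3->C; (3,5):dx=+4,dy=+5->C; (3,6):dx=+8,dy=+11->C
  (3,7):dx=+5,dy=+7->C; (3,8):dx=+1,dy=+9->C; (4,5):dx=+2,dy=+2->C; (4,6):dx=+6,dy=+8->C
  (4,7):dx=+3,dy=+4->C; (4,8):dx=-1,dy=+6->D; (5,6):dx=+4,dy=+6->C; (5,7):dx=+1,dy=+2->C
  (5,8):dx=-3,dy=+4->D; (6,7):dx=-3,dy=-4->C; (6,8):dx=-7,dy=-2->C; (7,8):dx=-4,dy=+2->D
Step 2: C = 21, D = 7, total pairs = 28.
Step 3: tau = (C - D)/(n(n-1)/2) = (21 - 7)/28 = 0.500000.
Step 4: Exact two-sided p-value (enumerate n! = 40320 permutations of y under H0): p = 0.108681.
Step 5: alpha = 0.05. fail to reject H0.

tau_b = 0.5000 (C=21, D=7), p = 0.108681, fail to reject H0.


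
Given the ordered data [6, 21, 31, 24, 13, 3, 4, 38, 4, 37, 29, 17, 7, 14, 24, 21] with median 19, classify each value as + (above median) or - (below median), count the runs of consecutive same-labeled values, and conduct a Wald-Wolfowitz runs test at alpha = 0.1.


Step 1: Compute median = 19; label A = above, B = below.
Labels in order: BAAABBBABAABBBAA  (n_A = 8, n_B = 8)
Step 2: Count runs R = 8.
Step 3: Under H0 (random ordering), E[R] = 2*n_A*n_B/(n_A+n_B) + 1 = 2*8*8/16 + 1 = 9.0000.
        Var[R] = 2*n_A*n_B*(2*n_A*n_B - n_A - n_B) / ((n_A+n_B)^2 * (n_A+n_B-1)) = 14336/3840 = 3.7333.
        SD[R] = 1.9322.
Step 4: Continuity-corrected z = (R + 0.5 - E[R]) / SD[R] = (8 + 0.5 - 9.0000) / 1.9322 = -0.2588.
Step 5: Two-sided p-value via normal approximation = 2*(1 - Phi(|z|)) = 0.795809.
Step 6: alpha = 0.1. fail to reject H0.

R = 8, z = -0.2588, p = 0.795809, fail to reject H0.


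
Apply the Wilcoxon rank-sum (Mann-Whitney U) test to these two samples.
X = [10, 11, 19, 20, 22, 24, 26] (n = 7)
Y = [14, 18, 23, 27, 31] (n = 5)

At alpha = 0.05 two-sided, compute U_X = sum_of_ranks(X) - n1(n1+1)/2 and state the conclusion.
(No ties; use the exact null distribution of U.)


Step 1: Combine and sort all 12 observations; assign midranks.
sorted (value, group): (10,X), (11,X), (14,Y), (18,Y), (19,X), (20,X), (22,X), (23,Y), (24,X), (26,X), (27,Y), (31,Y)
ranks: 10->1, 11->2, 14->3, 18->4, 19->5, 20->6, 22->7, 23->8, 24->9, 26->10, 27->11, 31->12
Step 2: Rank sum for X: R1 = 1 + 2 + 5 + 6 + 7 + 9 + 10 = 40.
Step 3: U_X = R1 - n1(n1+1)/2 = 40 - 7*8/2 = 40 - 28 = 12.
       U_Y = n1*n2 - U_X = 35 - 12 = 23.
Step 4: No ties, so the exact null distribution of U (based on enumerating the C(12,7) = 792 equally likely rank assignments) gives the two-sided p-value.
Step 5: p-value = 0.431818; compare to alpha = 0.05. fail to reject H0.

U_X = 12, p = 0.431818, fail to reject H0 at alpha = 0.05.


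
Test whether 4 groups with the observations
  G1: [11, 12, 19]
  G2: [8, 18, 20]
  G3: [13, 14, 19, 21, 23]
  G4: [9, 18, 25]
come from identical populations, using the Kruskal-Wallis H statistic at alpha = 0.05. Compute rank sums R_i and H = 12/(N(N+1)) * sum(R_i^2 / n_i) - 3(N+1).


Step 1: Combine all N = 14 observations and assign midranks.
sorted (value, group, rank): (8,G2,1), (9,G4,2), (11,G1,3), (12,G1,4), (13,G3,5), (14,G3,6), (18,G2,7.5), (18,G4,7.5), (19,G1,9.5), (19,G3,9.5), (20,G2,11), (21,G3,12), (23,G3,13), (25,G4,14)
Step 2: Sum ranks within each group.
R_1 = 16.5 (n_1 = 3)
R_2 = 19.5 (n_2 = 3)
R_3 = 45.5 (n_3 = 5)
R_4 = 23.5 (n_4 = 3)
Step 3: H = 12/(N(N+1)) * sum(R_i^2/n_i) - 3(N+1)
     = 12/(14*15) * (16.5^2/3 + 19.5^2/3 + 45.5^2/5 + 23.5^2/3) - 3*15
     = 0.057143 * 815.633 - 45
     = 1.607619.
Step 4: Ties present; correction factor C = 1 - 12/(14^3 - 14) = 0.995604. Corrected H = 1.607619 / 0.995604 = 1.614717.
Step 5: Under H0, H ~ chi^2(3); p-value = 0.656058.
Step 6: alpha = 0.05. fail to reject H0.

H = 1.6147, df = 3, p = 0.656058, fail to reject H0.


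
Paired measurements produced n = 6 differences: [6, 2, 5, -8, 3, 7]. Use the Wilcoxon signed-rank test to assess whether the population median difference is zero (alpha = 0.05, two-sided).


Step 1: Drop any zero differences (none here) and take |d_i|.
|d| = [6, 2, 5, 8, 3, 7]
Step 2: Midrank |d_i| (ties get averaged ranks).
ranks: |6|->4, |2|->1, |5|->3, |8|->6, |3|->2, |7|->5
Step 3: Attach original signs; sum ranks with positive sign and with negative sign.
W+ = 4 + 1 + 3 + 2 + 5 = 15
W- = 6 = 6
(Check: W+ + W- = 21 should equal n(n+1)/2 = 21.)
Step 4: Test statistic W = min(W+, W-) = 6.
Step 5: No ties, so the exact null distribution over the 2^6 = 64 sign assignments gives the two-sided p-value = 0.437500.
Step 6: alpha = 0.05. fail to reject H0.

W+ = 15, W- = 6, W = min = 6, p = 0.437500, fail to reject H0.


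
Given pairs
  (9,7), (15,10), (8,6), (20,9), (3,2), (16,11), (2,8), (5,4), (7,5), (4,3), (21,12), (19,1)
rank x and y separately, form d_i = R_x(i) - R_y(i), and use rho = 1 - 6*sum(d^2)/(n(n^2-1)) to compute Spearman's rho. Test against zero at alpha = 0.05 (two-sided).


Step 1: Rank x and y separately (midranks; no ties here).
rank(x): 9->7, 15->8, 8->6, 20->11, 3->2, 16->9, 2->1, 5->4, 7->5, 4->3, 21->12, 19->10
rank(y): 7->7, 10->10, 6->6, 9->9, 2->2, 11->11, 8->8, 4->4, 5->5, 3->3, 12->12, 1->1
Step 2: d_i = R_x(i) - R_y(i); compute d_i^2.
  (7-7)^2=0, (8-10)^2=4, (6-6)^2=0, (11-9)^2=4, (2-2)^2=0, (9-11)^2=4, (1-8)^2=49, (4-4)^2=0, (5-5)^2=0, (3-3)^2=0, (12-12)^2=0, (10-1)^2=81
sum(d^2) = 142.
Step 3: rho = 1 - 6*142 / (12*(12^2 - 1)) = 1 - 852/1716 = 0.503497.
Step 4: Under H0, t = rho * sqrt((n-2)/(1-rho^2)) = 1.8428 ~ t(10).
Step 5: Two-sided p-value from the t-distribution with 10 df = 0.095157.
Step 6: alpha = 0.05. fail to reject H0.

rho = 0.5035, p = 0.095157, fail to reject H0 at alpha = 0.05.


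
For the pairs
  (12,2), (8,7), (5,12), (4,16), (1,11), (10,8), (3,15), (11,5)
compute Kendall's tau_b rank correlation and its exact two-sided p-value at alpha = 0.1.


Step 1: Enumerate the 28 unordered pairs (i,j) with i<j and classify each by sign(x_j-x_i) * sign(y_j-y_i).
  (1,2):dx=-4,dy=+5->D; (1,3):dx=-7,dy=+10->D; (1,4):dx=-8,dy=+14->D; (1,5):dx=-11,dy=+9->D
  (1,6):dx=-2,dy=+6->D; (1,7):dx=-9,dy=+13->D; (1,8):dx=-1,dy=+3->D; (2,3):dx=-3,dy=+5->D
  (2,4):dx=-4,dy=+9->D; (2,5):dx=-7,dy=+4->D; (2,6):dx=+2,dy=+1->C; (2,7):dx=-5,dy=+8->D
  (2,8):dx=+3,dy=-2->D; (3,4):dx=-1,dy=+4->D; (3,5):dx=-4,dy=-1->C; (3,6):dx=+5,dy=-4->D
  (3,7):dx=-2,dy=+3->D; (3,8):dx=+6,dy=-7->D; (4,5):dx=-3,dy=-5->C; (4,6):dx=+6,dy=-8->D
  (4,7):dx=-1,dy=-1->C; (4,8):dx=+7,dy=-11->D; (5,6):dx=+9,dy=-3->D; (5,7):dx=+2,dy=+4->C
  (5,8):dx=+10,dy=-6->D; (6,7):dx=-7,dy=+7->D; (6,8):dx=+1,dy=-3->D; (7,8):dx=+8,dy=-10->D
Step 2: C = 5, D = 23, total pairs = 28.
Step 3: tau = (C - D)/(n(n-1)/2) = (5 - 23)/28 = -0.642857.
Step 4: Exact two-sided p-value (enumerate n! = 40320 permutations of y under H0): p = 0.031151.
Step 5: alpha = 0.1. reject H0.

tau_b = -0.6429 (C=5, D=23), p = 0.031151, reject H0.


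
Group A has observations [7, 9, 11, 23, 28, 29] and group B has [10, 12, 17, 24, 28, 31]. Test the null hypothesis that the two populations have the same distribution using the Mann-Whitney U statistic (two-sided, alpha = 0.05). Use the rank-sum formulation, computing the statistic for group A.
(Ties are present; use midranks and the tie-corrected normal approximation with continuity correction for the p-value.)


Step 1: Combine and sort all 12 observations; assign midranks.
sorted (value, group): (7,X), (9,X), (10,Y), (11,X), (12,Y), (17,Y), (23,X), (24,Y), (28,X), (28,Y), (29,X), (31,Y)
ranks: 7->1, 9->2, 10->3, 11->4, 12->5, 17->6, 23->7, 24->8, 28->9.5, 28->9.5, 29->11, 31->12
Step 2: Rank sum for X: R1 = 1 + 2 + 4 + 7 + 9.5 + 11 = 34.5.
Step 3: U_X = R1 - n1(n1+1)/2 = 34.5 - 6*7/2 = 34.5 - 21 = 13.5.
       U_Y = n1*n2 - U_X = 36 - 13.5 = 22.5.
Step 4: Ties are present, so use the tie-corrected normal approximation (with continuity correction) for the p-value.
Step 5: p-value = 0.521110; compare to alpha = 0.05. fail to reject H0.

U_X = 13.5, p = 0.521110, fail to reject H0 at alpha = 0.05.


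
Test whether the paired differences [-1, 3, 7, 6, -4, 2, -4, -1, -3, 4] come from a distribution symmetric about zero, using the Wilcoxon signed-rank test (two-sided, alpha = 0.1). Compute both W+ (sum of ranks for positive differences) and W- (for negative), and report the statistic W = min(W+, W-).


Step 1: Drop any zero differences (none here) and take |d_i|.
|d| = [1, 3, 7, 6, 4, 2, 4, 1, 3, 4]
Step 2: Midrank |d_i| (ties get averaged ranks).
ranks: |1|->1.5, |3|->4.5, |7|->10, |6|->9, |4|->7, |2|->3, |4|->7, |1|->1.5, |3|->4.5, |4|->7
Step 3: Attach original signs; sum ranks with positive sign and with negative sign.
W+ = 4.5 + 10 + 9 + 3 + 7 = 33.5
W- = 1.5 + 7 + 7 + 1.5 + 4.5 = 21.5
(Check: W+ + W- = 55 should equal n(n+1)/2 = 55.)
Step 4: Test statistic W = min(W+, W-) = 21.5.
Step 5: Ties in |d|, so use the tie-corrected normal approximation.
        E[W] = n(n+1)/4 = 10*11/4 = 27.5.
        Tie groups: |d|=1 (t=2), |d|=3 (t=2), |d|=4 (t=3); sum(t^3 - t) = 36.
        Var[W] = n(n+1)(2n+1)/24 - sum(t^3-t)/48 = 2310/24 - 36/48 = 95.5.
        z = (W - E[W]) / sqrt(Var[W]) = (21.5 - 27.5) / 9.7724 = -0.6140.
        Two-sided p = 2*Phi(z) = 0.539233.
Step 6: alpha = 0.1. fail to reject H0.

W+ = 33.5, W- = 21.5, W = min = 21.5, p = 0.539233, fail to reject H0.


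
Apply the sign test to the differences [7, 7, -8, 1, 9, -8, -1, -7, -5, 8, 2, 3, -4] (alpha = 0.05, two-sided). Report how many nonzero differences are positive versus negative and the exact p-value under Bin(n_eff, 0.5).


Step 1: Discard zero differences. Original n = 13; n_eff = number of nonzero differences = 13.
Nonzero differences (with sign): +7, +7, -8, +1, +9, -8, -1, -7, -5, +8, +2, +3, -4
Step 2: Count signs: positive = 7, negative = 6.
Step 3: Under H0: P(positive) = 0.5, so the number of positives S ~ Bin(13, 0.5).
Step 4: Two-sided exact p-value = sum of Bin(13,0.5) probabilities at or below the observed probability = 1.000000.
Step 5: alpha = 0.05. fail to reject H0.

n_eff = 13, pos = 7, neg = 6, p = 1.000000, fail to reject H0.


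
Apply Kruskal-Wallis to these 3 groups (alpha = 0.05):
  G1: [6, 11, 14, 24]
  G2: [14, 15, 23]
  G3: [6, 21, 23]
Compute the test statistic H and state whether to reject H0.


Step 1: Combine all N = 10 observations and assign midranks.
sorted (value, group, rank): (6,G1,1.5), (6,G3,1.5), (11,G1,3), (14,G1,4.5), (14,G2,4.5), (15,G2,6), (21,G3,7), (23,G2,8.5), (23,G3,8.5), (24,G1,10)
Step 2: Sum ranks within each group.
R_1 = 19 (n_1 = 4)
R_2 = 19 (n_2 = 3)
R_3 = 17 (n_3 = 3)
Step 3: H = 12/(N(N+1)) * sum(R_i^2/n_i) - 3(N+1)
     = 12/(10*11) * (19^2/4 + 19^2/3 + 17^2/3) - 3*11
     = 0.109091 * 306.917 - 33
     = 0.481818.
Step 4: Ties present; correction factor C = 1 - 18/(10^3 - 10) = 0.981818. Corrected H = 0.481818 / 0.981818 = 0.490741.
Step 5: Under H0, H ~ chi^2(2); p-value = 0.782415.
Step 6: alpha = 0.05. fail to reject H0.

H = 0.4907, df = 2, p = 0.782415, fail to reject H0.


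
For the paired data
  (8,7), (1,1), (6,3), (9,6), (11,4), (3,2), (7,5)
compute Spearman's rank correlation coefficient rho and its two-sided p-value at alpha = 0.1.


Step 1: Rank x and y separately (midranks; no ties here).
rank(x): 8->5, 1->1, 6->3, 9->6, 11->7, 3->2, 7->4
rank(y): 7->7, 1->1, 3->3, 6->6, 4->4, 2->2, 5->5
Step 2: d_i = R_x(i) - R_y(i); compute d_i^2.
  (5-7)^2=4, (1-1)^2=0, (3-3)^2=0, (6-6)^2=0, (7-4)^2=9, (2-2)^2=0, (4-5)^2=1
sum(d^2) = 14.
Step 3: rho = 1 - 6*14 / (7*(7^2 - 1)) = 1 - 84/336 = 0.750000.
Step 4: Under H0, t = rho * sqrt((n-2)/(1-rho^2)) = 2.5355 ~ t(5).
Step 5: Two-sided p-value from the t-distribution with 5 df = 0.052181.
Step 6: alpha = 0.1. reject H0.

rho = 0.7500, p = 0.052181, reject H0 at alpha = 0.1.


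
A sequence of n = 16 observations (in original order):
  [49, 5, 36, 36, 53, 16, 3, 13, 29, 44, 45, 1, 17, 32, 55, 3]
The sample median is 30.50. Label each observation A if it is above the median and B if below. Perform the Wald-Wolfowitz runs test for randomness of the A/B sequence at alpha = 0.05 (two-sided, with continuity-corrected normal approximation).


Step 1: Compute median = 30.50; label A = above, B = below.
Labels in order: ABAAABBBBAABBAAB  (n_A = 8, n_B = 8)
Step 2: Count runs R = 8.
Step 3: Under H0 (random ordering), E[R] = 2*n_A*n_B/(n_A+n_B) + 1 = 2*8*8/16 + 1 = 9.0000.
        Var[R] = 2*n_A*n_B*(2*n_A*n_B - n_A - n_B) / ((n_A+n_B)^2 * (n_A+n_B-1)) = 14336/3840 = 3.7333.
        SD[R] = 1.9322.
Step 4: Continuity-corrected z = (R + 0.5 - E[R]) / SD[R] = (8 + 0.5 - 9.0000) / 1.9322 = -0.2588.
Step 5: Two-sided p-value via normal approximation = 2*(1 - Phi(|z|)) = 0.795809.
Step 6: alpha = 0.05. fail to reject H0.

R = 8, z = -0.2588, p = 0.795809, fail to reject H0.


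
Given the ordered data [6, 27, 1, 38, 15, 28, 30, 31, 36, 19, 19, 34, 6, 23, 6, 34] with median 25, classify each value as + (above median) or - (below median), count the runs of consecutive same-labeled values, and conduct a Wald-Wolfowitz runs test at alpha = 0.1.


Step 1: Compute median = 25; label A = above, B = below.
Labels in order: BABABAAAABBABBBA  (n_A = 8, n_B = 8)
Step 2: Count runs R = 10.
Step 3: Under H0 (random ordering), E[R] = 2*n_A*n_B/(n_A+n_B) + 1 = 2*8*8/16 + 1 = 9.0000.
        Var[R] = 2*n_A*n_B*(2*n_A*n_B - n_A - n_B) / ((n_A+n_B)^2 * (n_A+n_B-1)) = 14336/3840 = 3.7333.
        SD[R] = 1.9322.
Step 4: Continuity-corrected z = (R - 0.5 - E[R]) / SD[R] = (10 - 0.5 - 9.0000) / 1.9322 = 0.2588.
Step 5: Two-sided p-value via normal approximation = 2*(1 - Phi(|z|)) = 0.795809.
Step 6: alpha = 0.1. fail to reject H0.

R = 10, z = 0.2588, p = 0.795809, fail to reject H0.


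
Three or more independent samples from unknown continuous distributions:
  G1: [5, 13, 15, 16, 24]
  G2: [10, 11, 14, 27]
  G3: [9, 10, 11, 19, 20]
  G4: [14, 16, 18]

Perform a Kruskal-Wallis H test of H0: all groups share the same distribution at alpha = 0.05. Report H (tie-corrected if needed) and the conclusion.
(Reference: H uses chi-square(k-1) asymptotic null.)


Step 1: Combine all N = 17 observations and assign midranks.
sorted (value, group, rank): (5,G1,1), (9,G3,2), (10,G2,3.5), (10,G3,3.5), (11,G2,5.5), (11,G3,5.5), (13,G1,7), (14,G2,8.5), (14,G4,8.5), (15,G1,10), (16,G1,11.5), (16,G4,11.5), (18,G4,13), (19,G3,14), (20,G3,15), (24,G1,16), (27,G2,17)
Step 2: Sum ranks within each group.
R_1 = 45.5 (n_1 = 5)
R_2 = 34.5 (n_2 = 4)
R_3 = 40 (n_3 = 5)
R_4 = 33 (n_4 = 3)
Step 3: H = 12/(N(N+1)) * sum(R_i^2/n_i) - 3(N+1)
     = 12/(17*18) * (45.5^2/5 + 34.5^2/4 + 40^2/5 + 33^2/3) - 3*18
     = 0.039216 * 1394.61 - 54
     = 0.690686.
Step 4: Ties present; correction factor C = 1 - 24/(17^3 - 17) = 0.995098. Corrected H = 0.690686 / 0.995098 = 0.694089.
Step 5: Under H0, H ~ chi^2(3); p-value = 0.874593.
Step 6: alpha = 0.05. fail to reject H0.

H = 0.6941, df = 3, p = 0.874593, fail to reject H0.


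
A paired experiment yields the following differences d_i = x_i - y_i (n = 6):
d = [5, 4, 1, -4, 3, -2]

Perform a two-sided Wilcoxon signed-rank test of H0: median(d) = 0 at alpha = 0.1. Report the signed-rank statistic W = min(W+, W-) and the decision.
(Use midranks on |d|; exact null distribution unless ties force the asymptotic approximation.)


Step 1: Drop any zero differences (none here) and take |d_i|.
|d| = [5, 4, 1, 4, 3, 2]
Step 2: Midrank |d_i| (ties get averaged ranks).
ranks: |5|->6, |4|->4.5, |1|->1, |4|->4.5, |3|->3, |2|->2
Step 3: Attach original signs; sum ranks with positive sign and with negative sign.
W+ = 6 + 4.5 + 1 + 3 = 14.5
W- = 4.5 + 2 = 6.5
(Check: W+ + W- = 21 should equal n(n+1)/2 = 21.)
Step 4: Test statistic W = min(W+, W-) = 6.5.
Step 5: Ties in |d|, so use the tie-corrected normal approximation.
        E[W] = n(n+1)/4 = 6*7/4 = 10.5.
        Tie groups: |d|=4 (t=2); sum(t^3 - t) = 6.
        Var[W] = n(n+1)(2n+1)/24 - sum(t^3-t)/48 = 546/24 - 6/48 = 22.625.
        z = (W - E[W]) / sqrt(Var[W]) = (6.5 - 10.5) / 4.7566 = -0.8409.
        Two-sided p = 2*Phi(z) = 0.400381.
Step 6: alpha = 0.1. fail to reject H0.

W+ = 14.5, W- = 6.5, W = min = 6.5, p = 0.400381, fail to reject H0.


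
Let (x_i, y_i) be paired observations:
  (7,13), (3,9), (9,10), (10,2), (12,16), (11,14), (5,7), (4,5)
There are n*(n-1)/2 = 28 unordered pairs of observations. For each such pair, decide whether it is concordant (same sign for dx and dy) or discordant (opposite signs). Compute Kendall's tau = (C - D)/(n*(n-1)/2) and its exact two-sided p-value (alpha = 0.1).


Step 1: Enumerate the 28 unordered pairs (i,j) with i<j and classify each by sign(x_j-x_i) * sign(y_j-y_i).
  (1,2):dx=-4,dy=-4->C; (1,3):dx=+2,dy=-3->D; (1,4):dx=+3,dy=-11->D; (1,5):dx=+5,dy=+3->C
  (1,6):dx=+4,dy=+1->C; (1,7):dx=-2,dy=-6->C; (1,8):dx=-3,dy=-8->C; (2,3):dx=+6,dy=+1->C
  (2,4):dx=+7,dy=-7->D; (2,5):dx=+9,dy=+7->C; (2,6):dx=+8,dy=+5->C; (2,7):dx=+2,dy=-2->D
  (2,8):dx=+1,dy=-4->D; (3,4):dx=+1,dy=-8->D; (3,5):dx=+3,dy=+6->C; (3,6):dx=+2,dy=+4->C
  (3,7):dx=-4,dy=-3->C; (3,8):dx=-5,dy=-5->C; (4,5):dx=+2,dy=+14->C; (4,6):dx=+1,dy=+12->C
  (4,7):dx=-5,dy=+5->D; (4,8):dx=-6,dy=+3->D; (5,6):dx=-1,dy=-2->C; (5,7):dx=-7,dy=-9->C
  (5,8):dx=-8,dy=-11->C; (6,7):dx=-6,dy=-7->C; (6,8):dx=-7,dy=-9->C; (7,8):dx=-1,dy=-2->C
Step 2: C = 20, D = 8, total pairs = 28.
Step 3: tau = (C - D)/(n(n-1)/2) = (20 - 8)/28 = 0.428571.
Step 4: Exact two-sided p-value (enumerate n! = 40320 permutations of y under H0): p = 0.178869.
Step 5: alpha = 0.1. fail to reject H0.

tau_b = 0.4286 (C=20, D=8), p = 0.178869, fail to reject H0.


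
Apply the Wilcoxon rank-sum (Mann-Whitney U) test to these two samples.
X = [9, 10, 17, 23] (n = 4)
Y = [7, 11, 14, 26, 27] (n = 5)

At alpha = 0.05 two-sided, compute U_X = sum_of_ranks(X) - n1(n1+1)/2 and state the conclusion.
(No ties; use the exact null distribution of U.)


Step 1: Combine and sort all 9 observations; assign midranks.
sorted (value, group): (7,Y), (9,X), (10,X), (11,Y), (14,Y), (17,X), (23,X), (26,Y), (27,Y)
ranks: 7->1, 9->2, 10->3, 11->4, 14->5, 17->6, 23->7, 26->8, 27->9
Step 2: Rank sum for X: R1 = 2 + 3 + 6 + 7 = 18.
Step 3: U_X = R1 - n1(n1+1)/2 = 18 - 4*5/2 = 18 - 10 = 8.
       U_Y = n1*n2 - U_X = 20 - 8 = 12.
Step 4: No ties, so the exact null distribution of U (based on enumerating the C(9,4) = 126 equally likely rank assignments) gives the two-sided p-value.
Step 5: p-value = 0.730159; compare to alpha = 0.05. fail to reject H0.

U_X = 8, p = 0.730159, fail to reject H0 at alpha = 0.05.


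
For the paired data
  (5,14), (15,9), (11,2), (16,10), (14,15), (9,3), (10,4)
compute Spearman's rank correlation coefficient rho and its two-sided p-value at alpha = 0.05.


Step 1: Rank x and y separately (midranks; no ties here).
rank(x): 5->1, 15->6, 11->4, 16->7, 14->5, 9->2, 10->3
rank(y): 14->6, 9->4, 2->1, 10->5, 15->7, 3->2, 4->3
Step 2: d_i = R_x(i) - R_y(i); compute d_i^2.
  (1-6)^2=25, (6-4)^2=4, (4-1)^2=9, (7-5)^2=4, (5-7)^2=4, (2-2)^2=0, (3-3)^2=0
sum(d^2) = 46.
Step 3: rho = 1 - 6*46 / (7*(7^2 - 1)) = 1 - 276/336 = 0.178571.
Step 4: Under H0, t = rho * sqrt((n-2)/(1-rho^2)) = 0.4058 ~ t(5).
Step 5: Two-sided p-value from the t-distribution with 5 df = 0.701658.
Step 6: alpha = 0.05. fail to reject H0.

rho = 0.1786, p = 0.701658, fail to reject H0 at alpha = 0.05.


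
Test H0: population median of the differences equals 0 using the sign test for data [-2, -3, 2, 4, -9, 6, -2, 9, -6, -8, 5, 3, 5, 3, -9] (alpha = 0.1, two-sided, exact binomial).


Step 1: Discard zero differences. Original n = 15; n_eff = number of nonzero differences = 15.
Nonzero differences (with sign): -2, -3, +2, +4, -9, +6, -2, +9, -6, -8, +5, +3, +5, +3, -9
Step 2: Count signs: positive = 8, negative = 7.
Step 3: Under H0: P(positive) = 0.5, so the number of positives S ~ Bin(15, 0.5).
Step 4: Two-sided exact p-value = sum of Bin(15,0.5) probabilities at or below the observed probability = 1.000000.
Step 5: alpha = 0.1. fail to reject H0.

n_eff = 15, pos = 8, neg = 7, p = 1.000000, fail to reject H0.


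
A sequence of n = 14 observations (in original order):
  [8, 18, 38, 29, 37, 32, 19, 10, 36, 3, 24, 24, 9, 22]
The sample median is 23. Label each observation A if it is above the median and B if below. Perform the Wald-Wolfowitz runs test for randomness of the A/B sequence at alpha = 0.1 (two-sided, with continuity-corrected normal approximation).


Step 1: Compute median = 23; label A = above, B = below.
Labels in order: BBAAAABBABAABB  (n_A = 7, n_B = 7)
Step 2: Count runs R = 7.
Step 3: Under H0 (random ordering), E[R] = 2*n_A*n_B/(n_A+n_B) + 1 = 2*7*7/14 + 1 = 8.0000.
        Var[R] = 2*n_A*n_B*(2*n_A*n_B - n_A - n_B) / ((n_A+n_B)^2 * (n_A+n_B-1)) = 8232/2548 = 3.2308.
        SD[R] = 1.7974.
Step 4: Continuity-corrected z = (R + 0.5 - E[R]) / SD[R] = (7 + 0.5 - 8.0000) / 1.7974 = -0.2782.
Step 5: Two-sided p-value via normal approximation = 2*(1 - Phi(|z|)) = 0.780879.
Step 6: alpha = 0.1. fail to reject H0.

R = 7, z = -0.2782, p = 0.780879, fail to reject H0.


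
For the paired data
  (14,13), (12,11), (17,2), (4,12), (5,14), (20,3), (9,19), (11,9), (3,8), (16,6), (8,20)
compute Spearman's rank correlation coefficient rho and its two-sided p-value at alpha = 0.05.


Step 1: Rank x and y separately (midranks; no ties here).
rank(x): 14->8, 12->7, 17->10, 4->2, 5->3, 20->11, 9->5, 11->6, 3->1, 16->9, 8->4
rank(y): 13->8, 11->6, 2->1, 12->7, 14->9, 3->2, 19->10, 9->5, 8->4, 6->3, 20->11
Step 2: d_i = R_x(i) - R_y(i); compute d_i^2.
  (8-8)^2=0, (7-6)^2=1, (10-1)^2=81, (2-7)^2=25, (3-9)^2=36, (11-2)^2=81, (5-10)^2=25, (6-5)^2=1, (1-4)^2=9, (9-3)^2=36, (4-11)^2=49
sum(d^2) = 344.
Step 3: rho = 1 - 6*344 / (11*(11^2 - 1)) = 1 - 2064/1320 = -0.563636.
Step 4: Under H0, t = rho * sqrt((n-2)/(1-rho^2)) = -2.0470 ~ t(9).
Step 5: Two-sided p-value from the t-distribution with 9 df = 0.070952.
Step 6: alpha = 0.05. fail to reject H0.

rho = -0.5636, p = 0.070952, fail to reject H0 at alpha = 0.05.


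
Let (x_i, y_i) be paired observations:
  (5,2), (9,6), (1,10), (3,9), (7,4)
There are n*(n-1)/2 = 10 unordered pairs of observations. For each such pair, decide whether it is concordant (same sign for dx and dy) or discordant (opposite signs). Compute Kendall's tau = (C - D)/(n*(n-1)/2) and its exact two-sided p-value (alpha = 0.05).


Step 1: Enumerate the 10 unordered pairs (i,j) with i<j and classify each by sign(x_j-x_i) * sign(y_j-y_i).
  (1,2):dx=+4,dy=+4->C; (1,3):dx=-4,dy=+8->D; (1,4):dx=-2,dy=+7->D; (1,5):dx=+2,dy=+2->C
  (2,3):dx=-8,dy=+4->D; (2,4):dx=-6,dy=+3->D; (2,5):dx=-2,dy=-2->C; (3,4):dx=+2,dy=-1->D
  (3,5):dx=+6,dy=-6->D; (4,5):dx=+4,dy=-5->D
Step 2: C = 3, D = 7, total pairs = 10.
Step 3: tau = (C - D)/(n(n-1)/2) = (3 - 7)/10 = -0.400000.
Step 4: Exact two-sided p-value (enumerate n! = 120 permutations of y under H0): p = 0.483333.
Step 5: alpha = 0.05. fail to reject H0.

tau_b = -0.4000 (C=3, D=7), p = 0.483333, fail to reject H0.
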